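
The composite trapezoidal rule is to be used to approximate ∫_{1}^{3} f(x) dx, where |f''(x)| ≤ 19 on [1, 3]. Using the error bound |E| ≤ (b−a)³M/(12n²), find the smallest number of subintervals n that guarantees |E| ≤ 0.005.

Need 152/(12n²) ≤ 0.005.
n² ≥ 152/(12·0.005) = 2533.33 ⇒ n ≥ 50.3322, so the smallest n is 51.

51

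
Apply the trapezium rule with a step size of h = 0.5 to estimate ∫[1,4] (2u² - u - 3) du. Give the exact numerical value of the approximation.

25.75

h = (4 − 1)/6 = 0.5.
Nodes u₀,…,u₆ = 1, 1.5, 2, 2.5, 3, 3.5, 4.
f(u) = 2u² - u - 3: f₀=-2, f₁=0, f₂=3, f₃=7, f₄=12, f₅=18, f₆=25.
(h/2)·[f₀ + 2f₁ + 2f₂ + 2f₃ + 2f₄ + 2f₅ + f₆] = 0.25·(103) = 25.75.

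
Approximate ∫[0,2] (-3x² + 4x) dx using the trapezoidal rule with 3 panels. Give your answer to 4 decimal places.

h = (2 − 0)/3 = 0.666667.
Nodes x₀,…,x₃ = 0, 0.666667, 1.333333, 2.
f(x) = -3x² + 4x: f₀=0, f₁=1.333333, f₂=0, f₃=-4.
(h/2)·[f₀ + 2f₁ + 2f₂ + f₃] = 0.333333·(-1.333333) = -0.4444.

-0.4444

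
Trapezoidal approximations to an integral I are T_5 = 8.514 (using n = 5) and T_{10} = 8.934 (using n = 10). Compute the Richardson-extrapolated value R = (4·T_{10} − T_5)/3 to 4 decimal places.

R = (4·T_{10} − T_5) / 3 = (4·8.934 − 8.514)/3 = (27.222)/3 = 9.0740.

9.0740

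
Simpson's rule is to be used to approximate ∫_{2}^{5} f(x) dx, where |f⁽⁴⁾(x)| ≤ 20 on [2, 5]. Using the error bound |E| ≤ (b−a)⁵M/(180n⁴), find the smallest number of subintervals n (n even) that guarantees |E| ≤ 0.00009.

24

Need 4860/(180n⁴) ≤ 0.00009.
n⁴ ≥ 4860/(180·0.00009) = 300000 ⇒ n ≥ 23.4035, so the smallest even n is 24. (n must be even for Simpson's rule.)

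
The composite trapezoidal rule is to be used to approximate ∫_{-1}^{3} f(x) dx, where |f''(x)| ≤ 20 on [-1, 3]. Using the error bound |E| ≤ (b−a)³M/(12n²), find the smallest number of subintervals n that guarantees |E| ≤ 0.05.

Need 1280/(12n²) ≤ 0.05.
n² ≥ 1280/(12·0.05) = 2133.33 ⇒ n ≥ 46.1880, so the smallest n is 47.

47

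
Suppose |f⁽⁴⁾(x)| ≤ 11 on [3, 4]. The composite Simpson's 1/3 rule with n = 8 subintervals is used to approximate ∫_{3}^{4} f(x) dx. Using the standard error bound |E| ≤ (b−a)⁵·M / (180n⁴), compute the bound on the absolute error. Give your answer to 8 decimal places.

0.00001492

|E| ≤ (1)⁵·11 / (180·8⁴) = 11/737280 = 0.00001492.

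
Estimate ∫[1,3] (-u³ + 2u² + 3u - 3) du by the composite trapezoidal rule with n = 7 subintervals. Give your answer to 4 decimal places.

3.2245

h = (3 − 1)/7 = 0.285714.
Nodes u₀,…,u₇ = 1, 1.285714, 1.571429, 1.857143, 2.142857, 2.428571, 2.714286, 3.
f(u) = -u³ + 2u² + 3u - 3: f₀=1, f₁=2.037901, f₂=2.772595, f₃=3.064140, f₄=2.772595, f₅=1.758017, f₆=-0.119534, f₇=-3.
(h/2)·[f₀ + 2f₁ + 2f₂ + 2f₃ + 2f₄ + 2f₅ + 2f₆ + f₇] = 0.142857·(22.571429) = 3.2245.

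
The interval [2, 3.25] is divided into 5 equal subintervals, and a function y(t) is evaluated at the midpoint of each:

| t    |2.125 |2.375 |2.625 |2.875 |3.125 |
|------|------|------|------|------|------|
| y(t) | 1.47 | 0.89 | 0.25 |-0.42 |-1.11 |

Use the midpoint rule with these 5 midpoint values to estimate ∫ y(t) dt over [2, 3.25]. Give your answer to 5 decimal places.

h = 0.25, n = 5.
h·[y(m₁) + y(m₂) + y(m₃) + y(m₄) + y(m₅)] = 0.25·(1.08) = 0.27000.

0.27000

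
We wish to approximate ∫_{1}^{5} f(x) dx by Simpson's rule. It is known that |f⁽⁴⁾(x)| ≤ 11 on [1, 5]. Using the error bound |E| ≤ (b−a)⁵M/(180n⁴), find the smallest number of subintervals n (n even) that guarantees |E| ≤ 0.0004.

20

Need 11264/(180n⁴) ≤ 0.0004.
n⁴ ≥ 11264/(180·0.0004) = 156444 ⇒ n ≥ 19.8880, so the smallest even n is 20. (n must be even for Simpson's rule.)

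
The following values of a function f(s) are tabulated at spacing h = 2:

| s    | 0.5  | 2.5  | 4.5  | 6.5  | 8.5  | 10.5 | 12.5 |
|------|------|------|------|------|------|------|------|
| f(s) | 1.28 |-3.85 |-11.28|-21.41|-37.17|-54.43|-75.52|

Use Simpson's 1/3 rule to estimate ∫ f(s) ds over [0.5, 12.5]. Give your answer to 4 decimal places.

-326.6000

h = 2, n = 6.
(h/3)·[y₀ + 4y₁ + 2y₂ + 4y₃ + 2y₄ + 4y₅ + y₆] = 0.666667·(-489.90) = -326.6000.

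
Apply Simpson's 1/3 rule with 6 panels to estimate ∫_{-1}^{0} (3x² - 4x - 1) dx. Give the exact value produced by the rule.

2

h = (0 − (-1))/6 = 0.166667.
Nodes x₀,…,x₆ = -1, -0.833333, -0.666667, -0.5, -0.333333, -0.166667, 0.
f(x) = 3x² - 4x - 1: f₀=6, f₁=4.416667, f₂=3, f₃=1.75, f₄=0.666667, f₅=-0.25, f₆=-1.
(h/3)·[f₀ + 4f₁ + 2f₂ + 4f₃ + 2f₄ + 4f₅ + f₆] = 0.055556·(36) = 2.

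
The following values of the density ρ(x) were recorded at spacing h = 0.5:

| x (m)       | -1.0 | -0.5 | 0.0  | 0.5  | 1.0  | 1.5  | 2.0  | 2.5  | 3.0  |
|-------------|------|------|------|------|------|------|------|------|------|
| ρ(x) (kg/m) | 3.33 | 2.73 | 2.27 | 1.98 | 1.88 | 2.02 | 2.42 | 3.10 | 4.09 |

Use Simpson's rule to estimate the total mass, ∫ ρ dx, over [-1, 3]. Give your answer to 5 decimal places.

h = 0.5, n = 8.
(h/3)·[y₀ + 4y₁ + 2y₂ + 4y₃ + 2y₄ + 4y₅ + 2y₆ + 4y₇ + y₈] = 0.166667·(59.88) = 9.98000.

9.98000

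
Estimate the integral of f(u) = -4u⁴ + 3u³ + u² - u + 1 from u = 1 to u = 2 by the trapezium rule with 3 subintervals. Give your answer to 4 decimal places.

h = (2 − 1)/3 = 0.333333.
Nodes u₀,…,u₃ = 1, 1.333333, 1.666667, 2.
f(u) = -4u⁴ + 3u³ + u² - u + 1: f₀=0, f₁=-4.086420, f₂=-14.864198, f₃=-37.
(h/2)·[f₀ + 2f₁ + 2f₂ + f₃] = 0.166667·(-74.901235) = -12.4835.

-12.4835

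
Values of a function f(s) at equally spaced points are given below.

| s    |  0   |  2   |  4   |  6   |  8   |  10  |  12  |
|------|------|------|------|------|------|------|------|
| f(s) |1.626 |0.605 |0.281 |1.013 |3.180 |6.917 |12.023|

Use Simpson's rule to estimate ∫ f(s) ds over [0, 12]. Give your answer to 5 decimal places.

36.47400

h = 2, n = 6.
(h/3)·[y₀ + 4y₁ + 2y₂ + 4y₃ + 2y₄ + 4y₅ + y₆] = 0.666667·(54.711) = 36.47400.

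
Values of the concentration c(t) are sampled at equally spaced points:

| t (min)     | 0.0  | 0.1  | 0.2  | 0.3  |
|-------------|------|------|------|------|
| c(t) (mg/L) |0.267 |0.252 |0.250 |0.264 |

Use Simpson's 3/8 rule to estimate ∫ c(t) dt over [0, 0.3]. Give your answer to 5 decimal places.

h = 0.1, n = 3.
(3h/8)·[y₀ + 3y₁ + 3y₂ + y₃] = 0.0375·(2.037) = 0.07639.

0.07639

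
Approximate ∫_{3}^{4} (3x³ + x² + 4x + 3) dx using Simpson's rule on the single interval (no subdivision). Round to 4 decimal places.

S = (b−a)/6 · [f(3) + 4f(3.5) + f(4)] = 0.166667·[105 + 4·157.875 + 227] = 160.5833.

160.5833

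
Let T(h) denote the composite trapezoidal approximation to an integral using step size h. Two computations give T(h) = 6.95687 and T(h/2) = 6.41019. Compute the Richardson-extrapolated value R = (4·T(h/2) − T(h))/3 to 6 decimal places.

R = (4·T(h/2) − T(h)) / 3 = (4·6.41019 − 6.95687)/3 = (18.68389)/3 = 6.227963.

6.227963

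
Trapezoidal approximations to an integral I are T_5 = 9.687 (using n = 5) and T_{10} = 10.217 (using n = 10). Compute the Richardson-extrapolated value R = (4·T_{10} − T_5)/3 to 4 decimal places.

R = (4·T_{10} − T_5) / 3 = (4·10.217 − 9.687)/3 = (31.181)/3 = 10.3937.

10.3937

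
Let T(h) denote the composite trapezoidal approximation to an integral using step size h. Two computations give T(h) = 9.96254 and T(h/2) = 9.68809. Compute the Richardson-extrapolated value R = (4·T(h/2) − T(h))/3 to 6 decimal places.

R = (4·T(h/2) − T(h)) / 3 = (4·9.68809 − 9.96254)/3 = (28.78982)/3 = 9.596607.

9.596607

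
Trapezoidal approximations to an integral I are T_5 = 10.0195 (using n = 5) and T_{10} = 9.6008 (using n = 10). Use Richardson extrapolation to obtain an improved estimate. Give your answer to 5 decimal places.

9.46123

R = (4·T_{10} − T_5) / 3 = (4·9.6008 − 10.0195)/3 = (28.3837)/3 = 9.46123.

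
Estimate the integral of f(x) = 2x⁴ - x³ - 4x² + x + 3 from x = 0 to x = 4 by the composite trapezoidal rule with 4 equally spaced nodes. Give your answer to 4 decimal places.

h = (4 − 0)/3 = 1.333333.
Nodes x₀,…,x₃ = 0, 1.333333, 2.666667, 4.
f(x) = 2x⁴ - x³ - 4x² + x + 3: f₀=3, f₁=1.172840, f₂=59.395062, f₃=391.
(h/2)·[f₀ + 2f₁ + 2f₂ + f₃] = 0.666667·(515.135802) = 343.4239.

343.4239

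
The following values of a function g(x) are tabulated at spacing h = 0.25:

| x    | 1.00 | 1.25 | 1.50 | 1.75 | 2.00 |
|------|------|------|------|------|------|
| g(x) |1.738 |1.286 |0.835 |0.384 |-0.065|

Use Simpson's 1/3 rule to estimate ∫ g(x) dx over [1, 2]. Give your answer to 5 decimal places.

h = 0.25, n = 4.
(h/3)·[y₀ + 4y₁ + 2y₂ + 4y₃ + y₄] = 0.083333·(10.023) = 0.83525.

0.83525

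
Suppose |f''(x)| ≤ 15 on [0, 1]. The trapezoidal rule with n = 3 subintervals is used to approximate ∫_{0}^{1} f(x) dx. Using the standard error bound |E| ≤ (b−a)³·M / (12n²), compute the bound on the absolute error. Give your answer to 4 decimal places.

0.1389

|E| ≤ (1)³·15 / (12·3²) = 15/108 = 0.1389.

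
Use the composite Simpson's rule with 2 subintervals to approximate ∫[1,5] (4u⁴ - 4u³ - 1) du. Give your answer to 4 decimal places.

1905.3333

h = (5 − 1)/2 = 2.
Nodes u₀,…,u₂ = 1, 3, 5.
f(u) = 4u⁴ - 4u³ - 1: f₀=-1, f₁=215, f₂=1999.
(h/3)·[f₀ + 4f₁ + f₂] = 0.666667·(2858) = 1905.3333.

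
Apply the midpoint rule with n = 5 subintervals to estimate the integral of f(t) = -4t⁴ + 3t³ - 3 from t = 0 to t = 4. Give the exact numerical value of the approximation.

h = (4 − 0)/5 = 0.8.
Midpoints m₁,…,m₅ = 0.4, 1.2, 2, 2.8, 3.6.
f(m₁)=-2.9104, f(m₂)=-6.1104, f(m₃)=-43, f(m₄)=-183.0064, f(m₅)=-534.8784.
h·[f(m₁) + f(m₂) + f(m₃) + f(m₄) + f(m₅)] = 0.8·(-769.9056) = -615.92448.

-615.92448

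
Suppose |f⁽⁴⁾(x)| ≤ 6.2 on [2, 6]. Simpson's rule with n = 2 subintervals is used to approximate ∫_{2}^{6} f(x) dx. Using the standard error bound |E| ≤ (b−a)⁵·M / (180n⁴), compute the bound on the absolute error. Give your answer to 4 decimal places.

2.2044

|E| ≤ (4)⁵·6.2 / (180·2⁴) = 6348.8/2880 = 2.2044.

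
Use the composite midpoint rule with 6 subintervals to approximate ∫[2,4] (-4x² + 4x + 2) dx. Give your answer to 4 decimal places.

-46.5926

h = (4 − 2)/6 = 0.333333.
Midpoints m₁,…,m₆ = 2.166667, 2.5, 2.833333, 3.166667, 3.5, 3.833333.
f(m₁)=-8.111111, f(m₂)=-13, f(m₃)=-18.777778, f(m₄)=-25.444444, f(m₅)=-33, f(m₆)=-41.444444.
h·[f(m₁) + f(m₂) + f(m₃) + f(m₄) + f(m₅) + f(m₆)] = 0.333333·(-139.777778) = -46.5926.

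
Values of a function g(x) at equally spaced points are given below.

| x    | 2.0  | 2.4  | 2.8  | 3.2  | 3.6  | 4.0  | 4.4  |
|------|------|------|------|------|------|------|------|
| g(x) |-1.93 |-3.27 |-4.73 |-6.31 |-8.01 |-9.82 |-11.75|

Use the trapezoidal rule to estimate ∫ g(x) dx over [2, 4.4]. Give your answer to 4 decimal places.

-15.5920

h = 0.4, n = 6.
(h/2)·[y₀ + 2y₁ + 2y₂ + 2y₃ + 2y₄ + 2y₅ + y₆] = 0.2·(-77.96) = -15.5920.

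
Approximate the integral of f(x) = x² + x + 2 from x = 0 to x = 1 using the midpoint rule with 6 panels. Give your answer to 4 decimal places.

h = (1 − 0)/6 = 0.166667.
Midpoints m₁,…,m₆ = 0.083333, 0.25, 0.416667, 0.583333, 0.75, 0.916667.
f(m₁)=2.090278, f(m₂)=2.3125, f(m₃)=2.590278, f(m₄)=2.923611, f(m₅)=3.3125, f(m₆)=3.756944.
h·[f(m₁) + f(m₂) + f(m₃) + f(m₄) + f(m₅) + f(m₆)] = 0.166667·(16.986111) = 2.8310.

2.8310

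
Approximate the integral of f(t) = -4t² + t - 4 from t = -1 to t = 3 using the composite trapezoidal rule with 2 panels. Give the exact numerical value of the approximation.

h = (3 − (-1))/2 = 2.
Nodes t₀,…,t₂ = -1, 1, 3.
f(t) = -4t² + t - 4: f₀=-9, f₁=-7, f₂=-37.
(h/2)·[f₀ + 2f₁ + f₂] = 1·(-60) = -60.

-60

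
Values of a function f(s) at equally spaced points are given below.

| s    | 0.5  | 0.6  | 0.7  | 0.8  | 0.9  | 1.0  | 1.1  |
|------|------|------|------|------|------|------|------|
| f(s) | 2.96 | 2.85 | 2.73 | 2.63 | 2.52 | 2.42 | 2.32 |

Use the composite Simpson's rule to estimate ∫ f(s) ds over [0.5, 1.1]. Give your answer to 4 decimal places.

h = 0.1, n = 6.
(h/3)·[y₀ + 4y₁ + 2y₂ + 4y₃ + 2y₄ + 4y₅ + y₆] = 0.033333·(47.38) = 1.5793.

1.5793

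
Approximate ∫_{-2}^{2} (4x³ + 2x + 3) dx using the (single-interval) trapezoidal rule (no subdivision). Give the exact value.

12

T = (b−a)/2 · [f(-2) + f(2)] = 2·[(-33) + 39] = 12.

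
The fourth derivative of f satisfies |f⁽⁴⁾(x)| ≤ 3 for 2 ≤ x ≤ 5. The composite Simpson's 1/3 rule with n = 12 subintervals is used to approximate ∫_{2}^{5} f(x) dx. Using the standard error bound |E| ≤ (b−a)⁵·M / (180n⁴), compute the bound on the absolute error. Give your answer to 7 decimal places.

|E| ≤ (3)⁵·3 / (180·12⁴) = 729/3732480 = 0.0001953.

0.0001953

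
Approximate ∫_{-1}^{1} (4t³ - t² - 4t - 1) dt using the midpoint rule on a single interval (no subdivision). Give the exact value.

M = (b−a)·f(0) = 2·(-1) = -2.

-2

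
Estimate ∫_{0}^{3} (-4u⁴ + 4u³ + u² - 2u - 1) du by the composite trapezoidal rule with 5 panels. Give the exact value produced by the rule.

-125.88816

h = (3 − 0)/5 = 0.6.
Nodes u₀,…,u₅ = 0, 0.6, 1.2, 1.8, 2.4, 3.
f(u) = -4u⁴ + 4u³ + u² - 2u - 1: f₀=-1, f₁=-1.4944, f₂=-3.3424, f₃=-20.0224, f₄=-77.4544, f₅=-214.
(h/2)·[f₀ + 2f₁ + 2f₂ + 2f₃ + 2f₄ + f₅] = 0.3·(-419.6272) = -125.88816.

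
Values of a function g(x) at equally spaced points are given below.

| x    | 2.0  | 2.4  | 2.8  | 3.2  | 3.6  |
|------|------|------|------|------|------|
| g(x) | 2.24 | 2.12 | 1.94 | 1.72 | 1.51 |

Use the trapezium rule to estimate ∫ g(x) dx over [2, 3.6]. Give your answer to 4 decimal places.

3.0620

h = 0.4, n = 4.
(h/2)·[y₀ + 2y₁ + 2y₂ + 2y₃ + y₄] = 0.2·(15.31) = 3.0620.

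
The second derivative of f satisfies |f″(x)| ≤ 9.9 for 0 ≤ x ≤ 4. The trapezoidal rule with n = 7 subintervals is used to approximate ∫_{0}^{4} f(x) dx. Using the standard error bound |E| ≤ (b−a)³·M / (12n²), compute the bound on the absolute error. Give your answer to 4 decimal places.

1.0776

|E| ≤ (4)³·9.9 / (12·7²) = 633.6/588 = 1.0776.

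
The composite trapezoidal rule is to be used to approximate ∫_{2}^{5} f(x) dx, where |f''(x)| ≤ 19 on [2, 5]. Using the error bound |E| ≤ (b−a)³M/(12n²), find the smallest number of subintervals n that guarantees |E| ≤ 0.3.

Need 513/(12n²) ≤ 0.3.
n² ≥ 513/(12·0.3) = 142.5 ⇒ n ≥ 11.9373, so the smallest n is 12.

12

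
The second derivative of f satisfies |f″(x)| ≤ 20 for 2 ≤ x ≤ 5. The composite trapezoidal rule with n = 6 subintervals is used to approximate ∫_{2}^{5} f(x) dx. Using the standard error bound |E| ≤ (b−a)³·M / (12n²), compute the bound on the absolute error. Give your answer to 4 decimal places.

|E| ≤ (3)³·20 / (12·6²) = 540/432 = 1.2500.

1.2500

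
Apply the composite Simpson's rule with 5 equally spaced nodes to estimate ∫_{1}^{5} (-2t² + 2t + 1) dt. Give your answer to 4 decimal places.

-54.6667

h = (5 − 1)/4 = 1.
Nodes t₀,…,t₄ = 1, 2, 3, 4, 5.
f(t) = -2t² + 2t + 1: f₀=1, f₁=-3, f₂=-11, f₃=-23, f₄=-39.
(h/3)·[f₀ + 4f₁ + 2f₂ + 4f₃ + f₄] = 0.333333·(-164) = -54.6667.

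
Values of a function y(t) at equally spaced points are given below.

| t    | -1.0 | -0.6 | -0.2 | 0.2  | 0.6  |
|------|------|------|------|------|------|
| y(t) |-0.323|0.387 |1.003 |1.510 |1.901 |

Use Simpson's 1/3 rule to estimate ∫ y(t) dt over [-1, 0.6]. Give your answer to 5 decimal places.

h = 0.4, n = 4.
(h/3)·[y₀ + 4y₁ + 2y₂ + 4y₃ + y₄] = 0.133333·(11.172) = 1.48960.

1.48960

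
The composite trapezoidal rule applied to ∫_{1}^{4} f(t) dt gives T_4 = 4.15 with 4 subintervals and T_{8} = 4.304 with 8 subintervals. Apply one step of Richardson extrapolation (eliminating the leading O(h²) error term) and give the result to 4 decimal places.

R = (4·T_{8} − T_4) / 3 = (4·4.304 − 4.15)/3 = (13.066)/3 = 4.3553.

4.3553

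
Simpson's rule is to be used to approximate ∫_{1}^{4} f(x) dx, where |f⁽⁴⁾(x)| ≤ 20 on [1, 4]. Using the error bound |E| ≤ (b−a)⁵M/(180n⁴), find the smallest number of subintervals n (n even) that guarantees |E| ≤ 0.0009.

14

Need 4860/(180n⁴) ≤ 0.0009.
n⁴ ≥ 4860/(180·0.0009) = 30000 ⇒ n ≥ 13.1607, so the smallest even n is 14. (n must be even for Simpson's rule.)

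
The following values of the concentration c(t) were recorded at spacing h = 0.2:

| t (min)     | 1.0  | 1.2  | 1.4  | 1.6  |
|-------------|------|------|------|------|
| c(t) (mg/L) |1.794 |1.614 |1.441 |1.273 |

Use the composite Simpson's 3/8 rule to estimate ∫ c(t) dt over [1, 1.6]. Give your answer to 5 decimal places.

0.91740

h = 0.2, n = 3.
(3h/8)·[y₀ + 3y₁ + 3y₂ + y₃] = 0.075·(12.232) = 0.91740.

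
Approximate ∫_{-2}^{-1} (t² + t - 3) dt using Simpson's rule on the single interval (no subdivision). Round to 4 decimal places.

-2.1667

S = (b−a)/6 · [f(-2) + 4f(-1.5) + f(-1)] = 0.166667·[(-1) + 4·(-2.25) + (-3)] = -2.1667.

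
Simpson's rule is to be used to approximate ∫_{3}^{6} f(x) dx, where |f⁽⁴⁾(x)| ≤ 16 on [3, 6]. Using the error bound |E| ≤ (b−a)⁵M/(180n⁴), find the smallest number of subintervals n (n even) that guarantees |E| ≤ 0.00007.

Need 3888/(180n⁴) ≤ 0.00007.
n⁴ ≥ 3888/(180·0.00007) = 308571 ⇒ n ≥ 23.5689, so the smallest even n is 24. (n must be even for Simpson's rule.)

24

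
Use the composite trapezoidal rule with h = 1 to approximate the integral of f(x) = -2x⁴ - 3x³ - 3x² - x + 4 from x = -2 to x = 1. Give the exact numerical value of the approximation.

h = (1 − (-2))/3 = 1.
Nodes x₀,…,x₃ = -2, -1, 0, 1.
f(x) = -2x⁴ - 3x³ - 3x² - x + 4: f₀=-14, f₁=3, f₂=4, f₃=-5.
(h/2)·[f₀ + 2f₁ + 2f₂ + f₃] = 0.5·(-5) = -2.5.

-2.5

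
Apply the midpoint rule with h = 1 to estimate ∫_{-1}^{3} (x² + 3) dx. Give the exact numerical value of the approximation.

21

h = (3 − (-1))/4 = 1.
Midpoints m₁,…,m₄ = -0.5, 0.5, 1.5, 2.5.
f(m₁)=3.25, f(m₂)=3.25, f(m₃)=5.25, f(m₄)=9.25.
h·[f(m₁) + f(m₂) + f(m₃) + f(m₄)] = 1·(21) = 21.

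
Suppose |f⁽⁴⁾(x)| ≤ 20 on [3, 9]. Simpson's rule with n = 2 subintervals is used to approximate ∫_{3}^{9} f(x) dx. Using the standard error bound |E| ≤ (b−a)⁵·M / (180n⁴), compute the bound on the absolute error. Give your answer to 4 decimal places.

54.0000

|E| ≤ (6)⁵·20 / (180·2⁴) = 155520/2880 = 54.0000.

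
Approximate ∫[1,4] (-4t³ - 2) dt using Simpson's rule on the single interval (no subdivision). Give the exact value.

S = (b−a)/6 · [f(1) + 4f(2.5) + f(4)] = 0.5·[(-6) + 4·(-64.5) + (-258)] = -261.

-261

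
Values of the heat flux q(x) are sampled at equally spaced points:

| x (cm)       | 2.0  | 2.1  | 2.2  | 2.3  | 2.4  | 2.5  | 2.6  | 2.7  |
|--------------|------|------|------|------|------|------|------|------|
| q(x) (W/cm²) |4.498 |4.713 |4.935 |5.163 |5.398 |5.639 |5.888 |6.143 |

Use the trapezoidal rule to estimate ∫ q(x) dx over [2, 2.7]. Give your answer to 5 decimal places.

h = 0.1, n = 7.
(h/2)·[y₀ + 2y₁ + 2y₂ + 2y₃ + 2y₄ + 2y₅ + 2y₆ + y₇] = 0.05·(74.113) = 3.70565.

3.70565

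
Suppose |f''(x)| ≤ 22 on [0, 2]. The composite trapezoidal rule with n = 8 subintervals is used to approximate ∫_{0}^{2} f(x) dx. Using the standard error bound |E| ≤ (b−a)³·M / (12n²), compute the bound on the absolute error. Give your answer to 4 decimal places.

0.2292

|E| ≤ (2)³·22 / (12·8²) = 176/768 = 0.2292.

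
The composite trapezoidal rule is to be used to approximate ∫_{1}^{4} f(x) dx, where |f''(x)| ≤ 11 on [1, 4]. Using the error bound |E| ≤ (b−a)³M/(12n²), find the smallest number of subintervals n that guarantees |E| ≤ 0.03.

29

Need 297/(12n²) ≤ 0.03.
n² ≥ 297/(12·0.03) = 825 ⇒ n ≥ 28.7228, so the smallest n is 29.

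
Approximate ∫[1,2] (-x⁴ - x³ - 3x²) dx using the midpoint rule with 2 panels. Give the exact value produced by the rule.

h = (2 − 1)/2 = 0.5.
Midpoints m₁,…,m₂ = 1.25, 1.75.
f(m₁)=-9.08203125, f(m₂)=-23.92578125.
h·[f(m₁) + f(m₂)] = 0.5·(-33.0078125) = -16.50390625.

-16.50390625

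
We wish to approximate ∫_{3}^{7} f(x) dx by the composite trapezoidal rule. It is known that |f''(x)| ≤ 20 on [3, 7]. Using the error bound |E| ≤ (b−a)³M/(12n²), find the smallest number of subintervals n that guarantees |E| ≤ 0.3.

Need 1280/(12n²) ≤ 0.3.
n² ≥ 1280/(12·0.3) = 355.556 ⇒ n ≥ 18.8562, so the smallest n is 19.

19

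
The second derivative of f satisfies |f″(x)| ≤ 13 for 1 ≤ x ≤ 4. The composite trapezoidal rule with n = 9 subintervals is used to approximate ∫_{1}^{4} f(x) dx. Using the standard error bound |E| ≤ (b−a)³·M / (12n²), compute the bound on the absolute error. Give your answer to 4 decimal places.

0.3611

|E| ≤ (3)³·13 / (12·9²) = 351/972 = 0.3611.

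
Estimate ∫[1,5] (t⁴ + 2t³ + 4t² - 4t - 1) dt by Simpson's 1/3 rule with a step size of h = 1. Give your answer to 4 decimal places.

1050.6667

h = (5 − 1)/4 = 1.
Nodes t₀,…,t₄ = 1, 2, 3, 4, 5.
f(t) = t⁴ + 2t³ + 4t² - 4t - 1: f₀=2, f₁=39, f₂=158, f₃=431, f₄=954.
(h/3)·[f₀ + 4f₁ + 2f₂ + 4f₃ + f₄] = 0.333333·(3152) = 1050.6667.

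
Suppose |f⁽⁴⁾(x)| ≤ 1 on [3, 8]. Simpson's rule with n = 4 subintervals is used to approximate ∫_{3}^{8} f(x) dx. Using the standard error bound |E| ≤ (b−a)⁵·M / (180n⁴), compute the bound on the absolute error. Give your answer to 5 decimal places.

0.06782

|E| ≤ (5)⁵·1 / (180·4⁴) = 3125/46080 = 0.06782.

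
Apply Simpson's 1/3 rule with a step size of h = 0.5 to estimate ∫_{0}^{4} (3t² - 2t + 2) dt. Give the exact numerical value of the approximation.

56

h = (4 − 0)/8 = 0.5.
Nodes t₀,…,t₈ = 0, 0.5, 1, 1.5, 2, 2.5, 3, 3.5, 4.
f(t) = 3t² - 2t + 2: f₀=2, f₁=1.75, f₂=3, f₃=5.75, f₄=10, f₅=15.75, f₆=23, f₇=31.75, f₈=42.
(h/3)·[f₀ + 4f₁ + 2f₂ + 4f₃ + 2f₄ + 4f₅ + 2f₆ + 4f₇ + f₈] = 0.166667·(336) = 56.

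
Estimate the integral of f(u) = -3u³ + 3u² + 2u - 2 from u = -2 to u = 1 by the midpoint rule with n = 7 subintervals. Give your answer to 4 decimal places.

10.9056

h = (1 − (-2))/7 = 0.428571.
Midpoints m₁,…,m₇ = -1.785714, -1.357143, -0.928571, -0.5, -0.071429, 0.357143, 0.785714.
f(m₁)=21.077624, f(m₂)=8.310131, f(m₃)=1.131560, f(m₄)=-1.875, f(m₅)=-2.126458, f(m₆)=-1.039723, f(m₇)=-0.031706.
h·[f(m₁) + f(m₂) + f(m₃) + f(m₄) + f(m₅) + f(m₆) + f(m₇)] = 0.428571·(25.446429) = 10.9056.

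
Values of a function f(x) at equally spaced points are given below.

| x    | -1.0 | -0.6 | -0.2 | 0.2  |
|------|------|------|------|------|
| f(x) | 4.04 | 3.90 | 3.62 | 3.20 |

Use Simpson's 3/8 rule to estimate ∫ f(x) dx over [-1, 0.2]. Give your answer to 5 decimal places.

4.47000

h = 0.4, n = 3.
(3h/8)·[y₀ + 3y₁ + 3y₂ + y₃] = 0.15·(29.80) = 4.47000.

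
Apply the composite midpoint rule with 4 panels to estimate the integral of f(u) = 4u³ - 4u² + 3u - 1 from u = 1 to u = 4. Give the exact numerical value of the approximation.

h = (4 − 1)/4 = 0.75.
Midpoints m₁,…,m₄ = 1.375, 2.125, 2.875, 3.625.
f(m₁)=5.9609375, f(m₂)=25.6953125, f(m₃)=69.6171875, f(m₄)=147.8515625.
h·[f(m₁) + f(m₂) + f(m₃) + f(m₄)] = 0.75·(249.125) = 186.84375.

186.84375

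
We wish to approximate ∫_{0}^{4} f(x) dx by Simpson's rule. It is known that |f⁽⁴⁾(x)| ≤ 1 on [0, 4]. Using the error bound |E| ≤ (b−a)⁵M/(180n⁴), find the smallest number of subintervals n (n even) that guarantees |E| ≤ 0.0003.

Need 1024/(180n⁴) ≤ 0.0003.
n⁴ ≥ 1024/(180·0.0003) = 18963 ⇒ n ≥ 11.7348, so the smallest even n is 12. (n must be even for Simpson's rule.)

12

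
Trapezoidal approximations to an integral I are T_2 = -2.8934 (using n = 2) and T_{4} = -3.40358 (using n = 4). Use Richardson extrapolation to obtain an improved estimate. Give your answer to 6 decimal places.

R = (4·T_{4} − T_2) / 3 = (4·(-3.40358) − (-2.8934))/3 = (-10.72092)/3 = -3.573640.

-3.573640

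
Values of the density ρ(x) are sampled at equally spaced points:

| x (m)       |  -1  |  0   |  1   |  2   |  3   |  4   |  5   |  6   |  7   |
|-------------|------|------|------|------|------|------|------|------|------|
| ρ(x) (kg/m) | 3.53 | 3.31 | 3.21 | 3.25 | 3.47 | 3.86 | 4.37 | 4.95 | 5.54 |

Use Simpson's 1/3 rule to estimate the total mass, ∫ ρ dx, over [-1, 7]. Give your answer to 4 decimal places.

h = 1, n = 8.
(h/3)·[y₀ + 4y₁ + 2y₂ + 4y₃ + 2y₄ + 4y₅ + 2y₆ + 4y₇ + y₈] = 0.333333·(92.65) = 30.8833.

30.8833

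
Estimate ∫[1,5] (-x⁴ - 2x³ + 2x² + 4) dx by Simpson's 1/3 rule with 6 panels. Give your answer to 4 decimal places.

-838.2387

h = (5 − 1)/6 = 0.666667.
Nodes x₀,…,x₆ = 1, 1.666667, 2.333333, 3, 3.666667, 4.333333, 5.
f(x) = -x⁴ - 2x³ + 2x² + 4: f₀=3, f₁=-7.419753, f₂=-40.160494, f₃=-113, f₄=-248.456790, f₅=-473.790123, f₆=-821.
(h/3)·[f₀ + 4f₁ + 2f₂ + 4f₃ + 2f₄ + 4f₅ + f₆] = 0.222222·(-3772.074074) = -838.2387.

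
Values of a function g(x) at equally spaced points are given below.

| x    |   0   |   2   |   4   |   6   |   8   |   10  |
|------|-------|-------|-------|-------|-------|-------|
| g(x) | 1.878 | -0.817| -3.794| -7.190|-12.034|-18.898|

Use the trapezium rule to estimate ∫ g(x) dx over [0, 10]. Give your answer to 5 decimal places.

h = 2, n = 5.
(h/2)·[y₀ + 2y₁ + 2y₂ + 2y₃ + 2y₄ + y₅] = 1·(-64.690) = -64.69000.

-64.69000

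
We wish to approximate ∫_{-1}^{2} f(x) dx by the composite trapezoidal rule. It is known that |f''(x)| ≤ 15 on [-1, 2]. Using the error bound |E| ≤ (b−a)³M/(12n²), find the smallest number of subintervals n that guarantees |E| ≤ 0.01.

59

Need 405/(12n²) ≤ 0.01.
n² ≥ 405/(12·0.01) = 3375 ⇒ n ≥ 58.0948, so the smallest n is 59.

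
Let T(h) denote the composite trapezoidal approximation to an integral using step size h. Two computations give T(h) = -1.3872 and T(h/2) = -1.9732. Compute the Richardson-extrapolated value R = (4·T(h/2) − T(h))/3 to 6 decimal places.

R = (4·T(h/2) − T(h)) / 3 = (4·(-1.9732) − (-1.3872))/3 = (-6.5056)/3 = -2.168533.

-2.168533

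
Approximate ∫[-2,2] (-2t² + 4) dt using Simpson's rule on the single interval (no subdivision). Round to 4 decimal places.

S = (b−a)/6 · [f(-2) + 4f(0) + f(2)] = 0.666667·[(-4) + 4·4 + (-4)] = 5.3333.

5.3333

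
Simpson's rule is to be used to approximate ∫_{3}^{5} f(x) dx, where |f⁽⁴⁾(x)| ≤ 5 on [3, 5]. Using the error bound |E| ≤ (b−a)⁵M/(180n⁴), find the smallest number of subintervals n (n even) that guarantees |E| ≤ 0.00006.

Need 160/(180n⁴) ≤ 0.00006.
n⁴ ≥ 160/(180·0.00006) = 14814.8 ⇒ n ≥ 11.0325, so the smallest even n is 12. (n must be even for Simpson's rule.)

12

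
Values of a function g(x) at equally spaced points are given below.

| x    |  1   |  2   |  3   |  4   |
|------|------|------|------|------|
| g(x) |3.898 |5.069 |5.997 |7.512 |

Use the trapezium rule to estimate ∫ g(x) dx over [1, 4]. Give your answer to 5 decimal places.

h = 1, n = 3.
(h/2)·[y₀ + 2y₁ + 2y₂ + y₃] = 0.5·(33.542) = 16.77100.

16.77100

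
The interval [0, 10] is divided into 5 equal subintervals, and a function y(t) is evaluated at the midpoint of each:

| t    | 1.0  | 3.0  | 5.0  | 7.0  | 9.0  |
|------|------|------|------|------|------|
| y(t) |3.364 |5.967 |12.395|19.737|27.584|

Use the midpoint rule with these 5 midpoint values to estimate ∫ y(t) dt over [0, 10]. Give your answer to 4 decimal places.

138.0940

h = 2, n = 5.
h·[y(m₁) + y(m₂) + y(m₃) + y(m₄) + y(m₅)] = 2·(69.047) = 138.0940.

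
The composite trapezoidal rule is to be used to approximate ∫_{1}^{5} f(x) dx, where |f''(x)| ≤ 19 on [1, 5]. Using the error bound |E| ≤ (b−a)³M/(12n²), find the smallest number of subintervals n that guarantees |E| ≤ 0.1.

Need 1216/(12n²) ≤ 0.1.
n² ≥ 1216/(12·0.1) = 1013.33 ⇒ n ≥ 31.8329, so the smallest n is 32.

32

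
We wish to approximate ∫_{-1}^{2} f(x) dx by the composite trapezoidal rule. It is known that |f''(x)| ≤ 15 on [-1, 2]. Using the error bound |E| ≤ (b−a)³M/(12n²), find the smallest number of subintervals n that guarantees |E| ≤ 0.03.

Need 405/(12n²) ≤ 0.03.
n² ≥ 405/(12·0.03) = 1125 ⇒ n ≥ 33.5410, so the smallest n is 34.

34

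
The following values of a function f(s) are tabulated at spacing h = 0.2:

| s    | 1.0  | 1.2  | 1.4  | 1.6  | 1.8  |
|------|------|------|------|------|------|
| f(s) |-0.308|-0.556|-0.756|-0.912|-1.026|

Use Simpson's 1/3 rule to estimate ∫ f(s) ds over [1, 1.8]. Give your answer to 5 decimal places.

-0.58120

h = 0.2, n = 4.
(h/3)·[y₀ + 4y₁ + 2y₂ + 4y₃ + y₄] = 0.066667·(-8.718) = -0.58120.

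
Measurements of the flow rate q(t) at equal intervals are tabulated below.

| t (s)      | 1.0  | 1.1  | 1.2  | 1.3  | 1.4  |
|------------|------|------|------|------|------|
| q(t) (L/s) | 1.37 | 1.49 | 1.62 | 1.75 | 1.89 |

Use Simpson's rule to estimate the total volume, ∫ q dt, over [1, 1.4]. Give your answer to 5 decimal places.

0.64867

h = 0.1, n = 4.
(h/3)·[y₀ + 4y₁ + 2y₂ + 4y₃ + y₄] = 0.033333·(19.46) = 0.64867.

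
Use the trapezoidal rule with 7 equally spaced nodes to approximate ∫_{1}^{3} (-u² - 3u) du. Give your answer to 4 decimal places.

h = (3 − 1)/6 = 0.333333.
Nodes u₀,…,u₆ = 1, 1.333333, 1.666667, 2, 2.333333, 2.666667, 3.
f(u) = -u² - 3u: f₀=-4, f₁=-5.777778, f₂=-7.777778, f₃=-10, f₄=-12.444444, f₅=-15.111111, f₆=-18.
(h/2)·[f₀ + 2f₁ + 2f₂ + 2f₃ + 2f₄ + 2f₅ + f₆] = 0.166667·(-124.222222) = -20.7037.

-20.7037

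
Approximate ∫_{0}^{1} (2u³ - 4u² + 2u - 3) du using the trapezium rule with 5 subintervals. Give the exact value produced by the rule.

h = (1 − 0)/5 = 0.2.
Nodes u₀,…,u₅ = 0, 0.2, 0.4, 0.6, 0.8, 1.
f(u) = 2u³ - 4u² + 2u - 3: f₀=-3, f₁=-2.744, f₂=-2.712, f₃=-2.808, f₄=-2.936, f₅=-3.
(h/2)·[f₀ + 2f₁ + 2f₂ + 2f₃ + 2f₄ + f₅] = 0.1·(-28.4) = -2.84.

-2.84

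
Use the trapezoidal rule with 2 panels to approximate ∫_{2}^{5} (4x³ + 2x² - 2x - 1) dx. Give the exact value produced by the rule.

712.5

h = (5 − 2)/2 = 1.5.
Nodes x₀,…,x₂ = 2, 3.5, 5.
f(x) = 4x³ + 2x² - 2x - 1: f₀=35, f₁=188, f₂=539.
(h/2)·[f₀ + 2f₁ + f₂] = 0.75·(950) = 712.5.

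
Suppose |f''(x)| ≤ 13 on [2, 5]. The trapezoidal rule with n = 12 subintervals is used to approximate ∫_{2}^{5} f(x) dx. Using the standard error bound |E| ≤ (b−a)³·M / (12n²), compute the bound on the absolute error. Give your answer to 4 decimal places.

0.2031

|E| ≤ (3)³·13 / (12·12²) = 351/1728 = 0.2031.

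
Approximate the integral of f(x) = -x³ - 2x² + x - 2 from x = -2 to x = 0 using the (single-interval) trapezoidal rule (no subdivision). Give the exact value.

-6

T = (b−a)/2 · [f(-2) + f(0)] = 1·[(-4) + (-2)] = -6.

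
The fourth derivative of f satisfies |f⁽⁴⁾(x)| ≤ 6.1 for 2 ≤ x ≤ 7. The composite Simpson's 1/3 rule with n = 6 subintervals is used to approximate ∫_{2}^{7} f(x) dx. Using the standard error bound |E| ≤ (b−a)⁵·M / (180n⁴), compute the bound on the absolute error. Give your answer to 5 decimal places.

0.08172

|E| ≤ (5)⁵·6.1 / (180·6⁴) = 19062.5/233280 = 0.08172.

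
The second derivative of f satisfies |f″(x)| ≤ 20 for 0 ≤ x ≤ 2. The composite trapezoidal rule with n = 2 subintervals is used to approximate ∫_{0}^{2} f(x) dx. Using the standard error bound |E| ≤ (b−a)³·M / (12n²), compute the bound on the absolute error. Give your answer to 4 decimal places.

3.3333

|E| ≤ (2)³·20 / (12·2²) = 160/48 = 3.3333.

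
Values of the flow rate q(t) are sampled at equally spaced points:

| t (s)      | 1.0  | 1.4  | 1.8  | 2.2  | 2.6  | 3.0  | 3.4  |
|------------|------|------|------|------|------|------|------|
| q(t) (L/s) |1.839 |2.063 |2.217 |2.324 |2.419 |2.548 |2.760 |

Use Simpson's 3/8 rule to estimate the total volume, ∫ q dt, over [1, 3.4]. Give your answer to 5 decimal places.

5.54820

h = 0.4, n = 6.
(3h/8)·[y₀ + 3y₁ + 3y₂ + 2y₃ + 3y₄ + 3y₅ + y₆] = 0.15·(36.988) = 5.54820.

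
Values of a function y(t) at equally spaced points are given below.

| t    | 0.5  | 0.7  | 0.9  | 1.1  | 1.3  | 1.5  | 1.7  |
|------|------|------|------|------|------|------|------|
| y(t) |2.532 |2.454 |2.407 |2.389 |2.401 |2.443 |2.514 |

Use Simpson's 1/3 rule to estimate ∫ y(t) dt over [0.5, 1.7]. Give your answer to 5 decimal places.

h = 0.2, n = 6.
(h/3)·[y₀ + 4y₁ + 2y₂ + 4y₃ + 2y₄ + 4y₅ + y₆] = 0.066667·(43.806) = 2.92040.

2.92040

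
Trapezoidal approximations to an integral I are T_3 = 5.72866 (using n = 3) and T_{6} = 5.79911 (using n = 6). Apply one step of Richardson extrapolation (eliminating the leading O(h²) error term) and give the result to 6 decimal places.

5.822593

R = (4·T_{6} − T_3) / 3 = (4·5.79911 − 5.72866)/3 = (17.46778)/3 = 5.822593.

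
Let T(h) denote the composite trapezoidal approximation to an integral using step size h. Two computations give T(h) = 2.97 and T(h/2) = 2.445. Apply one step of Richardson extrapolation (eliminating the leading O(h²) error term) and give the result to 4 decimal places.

R = (4·T(h/2) − T(h)) / 3 = (4·2.445 − 2.97)/3 = (6.810)/3 = 2.2700.

2.2700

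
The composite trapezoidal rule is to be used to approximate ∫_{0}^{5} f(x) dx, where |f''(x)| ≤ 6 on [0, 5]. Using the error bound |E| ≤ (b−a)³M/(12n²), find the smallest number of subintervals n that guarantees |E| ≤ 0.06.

Need 750/(12n²) ≤ 0.06.
n² ≥ 750/(12·0.06) = 1041.67 ⇒ n ≥ 32.2749, so the smallest n is 33.

33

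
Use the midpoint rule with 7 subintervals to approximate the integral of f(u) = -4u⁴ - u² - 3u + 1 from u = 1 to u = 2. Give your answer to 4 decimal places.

h = (2 − 1)/7 = 0.142857.
Midpoints m₁,…,m₇ = 1.071429, 1.214286, 1.357143, 1.5, 1.642857, 1.785714, 1.928571.
f(m₁)=-8.633486, f(m₂)=-12.813828, f(m₃)=-18.482716, f(m₄)=-26, f(m₅)=-35.765514, f(m₆)=-48.219075, f(m₇)=-63.840483.
h·[f(m₁) + f(m₂) + f(m₃) + f(m₄) + f(m₅) + f(m₆) + f(m₇)] = 0.142857·(-213.755102) = -30.5364.

-30.5364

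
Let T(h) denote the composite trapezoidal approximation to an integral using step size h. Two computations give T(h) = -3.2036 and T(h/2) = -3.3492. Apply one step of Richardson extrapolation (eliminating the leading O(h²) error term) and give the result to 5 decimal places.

R = (4·T(h/2) − T(h)) / 3 = (4·(-3.3492) − (-3.2036))/3 = (-10.1932)/3 = -3.39773.

-3.39773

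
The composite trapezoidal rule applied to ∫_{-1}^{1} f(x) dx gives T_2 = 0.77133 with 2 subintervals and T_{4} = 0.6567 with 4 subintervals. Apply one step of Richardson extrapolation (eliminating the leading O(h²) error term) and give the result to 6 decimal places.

0.618490

R = (4·T_{4} − T_2) / 3 = (4·0.6567 − 0.77133)/3 = (1.85547)/3 = 0.618490.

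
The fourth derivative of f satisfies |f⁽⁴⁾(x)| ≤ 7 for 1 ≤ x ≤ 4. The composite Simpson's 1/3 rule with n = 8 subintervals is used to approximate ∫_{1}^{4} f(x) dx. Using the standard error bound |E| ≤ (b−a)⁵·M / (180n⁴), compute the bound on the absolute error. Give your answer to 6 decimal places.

|E| ≤ (3)⁵·7 / (180·8⁴) = 1701/737280 = 0.002307.

0.002307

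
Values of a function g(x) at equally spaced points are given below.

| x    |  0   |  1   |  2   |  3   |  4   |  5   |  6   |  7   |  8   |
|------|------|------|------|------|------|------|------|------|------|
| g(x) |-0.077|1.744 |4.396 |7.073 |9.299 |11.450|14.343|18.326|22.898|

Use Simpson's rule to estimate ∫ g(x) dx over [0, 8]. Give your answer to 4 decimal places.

77.7563

h = 1, n = 8.
(h/3)·[y₀ + 4y₁ + 2y₂ + 4y₃ + 2y₄ + 4y₅ + 2y₆ + 4y₇ + y₈] = 0.333333·(233.269) = 77.7563.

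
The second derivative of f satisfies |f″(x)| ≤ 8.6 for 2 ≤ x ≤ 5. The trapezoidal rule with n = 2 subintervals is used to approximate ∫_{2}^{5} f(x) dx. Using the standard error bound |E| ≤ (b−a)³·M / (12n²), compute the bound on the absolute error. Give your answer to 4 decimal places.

|E| ≤ (3)³·8.6 / (12·2²) = 232.2/48 = 4.8375.

4.8375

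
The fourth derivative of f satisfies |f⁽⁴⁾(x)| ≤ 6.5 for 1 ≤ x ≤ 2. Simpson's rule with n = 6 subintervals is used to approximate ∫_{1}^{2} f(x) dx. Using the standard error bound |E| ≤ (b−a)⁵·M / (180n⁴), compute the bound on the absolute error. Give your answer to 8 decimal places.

|E| ≤ (1)⁵·6.5 / (180·6⁴) = 6.5/233280 = 0.00002786.

0.00002786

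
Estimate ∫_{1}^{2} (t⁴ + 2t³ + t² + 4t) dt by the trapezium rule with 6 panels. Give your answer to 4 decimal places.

h = (2 − 1)/6 = 0.166667.
Nodes t₀,…,t₆ = 1, 1.166667, 1.333333, 1.5, 1.666667, 1.833333, 2.
f(t) = t⁴ + 2t³ + t² + 4t: f₀=8, f₁=11.056327, f₂=15.012346, f₃=20.0625, f₄=26.419753, f₅=34.315586, f₆=44.
(h/2)·[f₀ + 2f₁ + 2f₂ + 2f₃ + 2f₄ + 2f₅ + f₆] = 0.083333·(265.733025) = 22.1444.

22.1444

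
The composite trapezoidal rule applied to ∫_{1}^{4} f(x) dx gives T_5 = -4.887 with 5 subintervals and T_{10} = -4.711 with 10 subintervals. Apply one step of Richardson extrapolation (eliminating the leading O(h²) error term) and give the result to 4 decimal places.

R = (4·T_{10} − T_5) / 3 = (4·(-4.711) − (-4.887))/3 = (-13.957)/3 = -4.6523.

-4.6523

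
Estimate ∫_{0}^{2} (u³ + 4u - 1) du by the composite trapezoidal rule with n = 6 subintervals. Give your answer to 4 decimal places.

h = (2 − 0)/6 = 0.333333.
Nodes u₀,…,u₆ = 0, 0.333333, 0.666667, 1, 1.333333, 1.666667, 2.
f(u) = u³ + 4u - 1: f₀=-1, f₁=0.370370, f₂=1.962963, f₃=4, f₄=6.703704, f₅=10.296296, f₆=15.
(h/2)·[f₀ + 2f₁ + 2f₂ + 2f₃ + 2f₄ + 2f₅ + f₆] = 0.166667·(60.666667) = 10.1111.

10.1111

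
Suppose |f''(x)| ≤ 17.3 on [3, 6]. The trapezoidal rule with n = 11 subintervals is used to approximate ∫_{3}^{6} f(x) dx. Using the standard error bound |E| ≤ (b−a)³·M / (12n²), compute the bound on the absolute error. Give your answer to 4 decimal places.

|E| ≤ (3)³·17.3 / (12·11²) = 467.1/1452 = 0.3217.

0.3217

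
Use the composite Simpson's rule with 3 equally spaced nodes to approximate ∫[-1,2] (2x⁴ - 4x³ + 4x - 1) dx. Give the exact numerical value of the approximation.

h = (2 − (-1))/2 = 1.5.
Nodes x₀,…,x₂ = -1, 0.5, 2.
f(x) = 2x⁴ - 4x³ + 4x - 1: f₀=1, f₁=0.625, f₂=7.
(h/3)·[f₀ + 4f₁ + f₂] = 0.5·(10.5) = 5.25.

5.25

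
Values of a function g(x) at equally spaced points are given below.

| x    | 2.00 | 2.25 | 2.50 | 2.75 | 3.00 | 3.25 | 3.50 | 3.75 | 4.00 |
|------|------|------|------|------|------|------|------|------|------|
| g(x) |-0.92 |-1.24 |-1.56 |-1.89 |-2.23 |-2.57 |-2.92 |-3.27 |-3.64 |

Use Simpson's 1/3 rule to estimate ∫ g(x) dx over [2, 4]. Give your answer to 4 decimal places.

-4.4883

h = 0.25, n = 8.
(h/3)·[y₀ + 4y₁ + 2y₂ + 4y₃ + 2y₄ + 4y₅ + 2y₆ + 4y₇ + y₈] = 0.083333·(-53.86) = -4.4883.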